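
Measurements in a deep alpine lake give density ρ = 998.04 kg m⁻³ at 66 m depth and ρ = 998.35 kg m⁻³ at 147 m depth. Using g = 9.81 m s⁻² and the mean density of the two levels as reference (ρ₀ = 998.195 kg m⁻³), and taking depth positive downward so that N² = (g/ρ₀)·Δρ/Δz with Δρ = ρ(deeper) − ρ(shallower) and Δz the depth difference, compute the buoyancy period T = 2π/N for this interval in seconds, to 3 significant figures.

Δρ = 998.35 − 998.04 = 0.31 kg m⁻³ over Δz = 147 − 66 = 81 m.
N² = (9.81/998.195) × (0.31/81) = 3.7612 × 10⁻⁵ s⁻².
N = √(3.7612 × 10⁻⁵) = 6.1329 × 10⁻³ rad s⁻¹, so T = 2π/N = 1.0245 × 10³ s ≈ 1.02 × 10³ s.

1.02 × 10³ s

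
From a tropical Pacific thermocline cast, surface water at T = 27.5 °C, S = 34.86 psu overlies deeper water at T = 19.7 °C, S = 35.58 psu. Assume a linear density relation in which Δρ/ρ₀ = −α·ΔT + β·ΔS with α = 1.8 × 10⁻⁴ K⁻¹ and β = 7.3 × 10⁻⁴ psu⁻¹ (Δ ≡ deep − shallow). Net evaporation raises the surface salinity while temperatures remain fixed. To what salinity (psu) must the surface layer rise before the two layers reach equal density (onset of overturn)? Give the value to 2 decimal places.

Neutral buoyancy requires −α(T_deep − T_surf) + β(S_deep − S_surf′) = 0.
S_surf′ = S_deep − (α/β)·ΔT = 35.58 − (1.8 × 10⁻⁴/7.3 × 10⁻⁴)·(-7.8) = 37.5033 psu.
Increase required: 37.5033 − 34.86 = 2.6433 psu.

37.50 psu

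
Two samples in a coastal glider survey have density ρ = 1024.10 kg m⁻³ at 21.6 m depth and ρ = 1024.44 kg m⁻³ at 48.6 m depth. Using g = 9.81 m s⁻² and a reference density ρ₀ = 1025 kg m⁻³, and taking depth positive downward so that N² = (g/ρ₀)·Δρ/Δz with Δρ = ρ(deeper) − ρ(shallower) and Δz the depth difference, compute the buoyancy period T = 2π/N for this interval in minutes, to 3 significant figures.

Δρ = 1024.44 − 1024.10 = 0.34 kg m⁻³ over Δz = 48.6 − 21.6 = 27 m.
N² = (9.81/1025) × (0.34/27) = 1.2052 × 10⁻⁴ s⁻².
N = √(1.2052 × 10⁻⁴) = 0.010978 rad s⁻¹, so T = 2π/N = 572.34 s = 9.5390 min ≈ 9.54 min.
Since Δρ > 0 the layer is stably stratified.

9.54 min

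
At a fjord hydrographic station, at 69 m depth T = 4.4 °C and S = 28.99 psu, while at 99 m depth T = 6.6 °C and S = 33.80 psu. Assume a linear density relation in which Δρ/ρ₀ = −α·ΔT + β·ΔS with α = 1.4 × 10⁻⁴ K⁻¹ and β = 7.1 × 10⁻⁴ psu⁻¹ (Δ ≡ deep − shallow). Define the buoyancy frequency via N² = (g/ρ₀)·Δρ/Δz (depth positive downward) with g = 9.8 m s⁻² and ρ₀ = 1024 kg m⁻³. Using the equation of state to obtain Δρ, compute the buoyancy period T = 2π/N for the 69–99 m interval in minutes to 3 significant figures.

3.29 min

ΔT = +2.2 K, ΔS = +4.81 psu (deep − shallow).
Δρ/ρ₀ = −αΔT + βΔS = -3.08 × 10⁻⁴ + 3.4151 × 10⁻³ = 3.1071 × 10⁻³, so Δρ ≈ 3.182 kg m⁻³.
N² = (g/ρ₀)·Δρ/Δz = g·(Δρ/ρ₀)/Δz = 9.8 × 3.1071 × 10⁻³ / 30 = 1.0150 × 10⁻³ s⁻².
N = √(1.0150 × 10⁻³) = 0.031859 rad s⁻¹ → T = 2π/N = 197.22 s = 3.2870 min ≈ 3.29 min.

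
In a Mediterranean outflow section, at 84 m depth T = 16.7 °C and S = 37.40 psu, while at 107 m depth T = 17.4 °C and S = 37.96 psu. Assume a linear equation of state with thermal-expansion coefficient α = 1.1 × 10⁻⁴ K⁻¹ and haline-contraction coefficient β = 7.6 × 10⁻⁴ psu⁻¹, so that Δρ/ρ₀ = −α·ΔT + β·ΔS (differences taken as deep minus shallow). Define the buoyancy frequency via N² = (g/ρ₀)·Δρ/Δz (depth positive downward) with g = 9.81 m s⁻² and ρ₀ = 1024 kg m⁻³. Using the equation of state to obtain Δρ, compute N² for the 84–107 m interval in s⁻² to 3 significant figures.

ΔT = +0.7 K, ΔS = +0.56 psu (deep − shallow).
Δρ/ρ₀ = −αΔT + βΔS = -7.70 × 10⁻⁵ + 4.256 × 10⁻⁴ = 3.486 × 10⁻⁴, so Δρ ≈ 0.3570 kg m⁻³.
N² = (g/ρ₀)·Δρ/Δz = g·(Δρ/ρ₀)/Δz = 9.81 × 3.486 × 10⁻⁴ / 23 = 1.4869 × 10⁻⁴ s⁻² ≈ 1.49 × 10⁻⁴ s⁻².

1.49 × 10⁻⁴ s⁻²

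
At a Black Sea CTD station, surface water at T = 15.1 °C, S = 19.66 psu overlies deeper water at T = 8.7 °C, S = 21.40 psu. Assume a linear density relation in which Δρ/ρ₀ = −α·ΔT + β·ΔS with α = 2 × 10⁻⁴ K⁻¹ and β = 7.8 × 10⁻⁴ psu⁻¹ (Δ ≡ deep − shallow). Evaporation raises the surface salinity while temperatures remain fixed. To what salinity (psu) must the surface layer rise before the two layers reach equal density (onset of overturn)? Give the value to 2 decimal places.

Neutral buoyancy requires −α(T_deep − T_surf) + β(S_deep − S_surf′) = 0.
S_surf′ = S_deep − (α/β)·ΔT = 21.40 − (2 × 10⁻⁴/7.8 × 10⁻⁴)·(-6.4) = 23.0410 psu.
Increase required: 23.0410 − 19.66 = 3.3810 psu.

23.04 psu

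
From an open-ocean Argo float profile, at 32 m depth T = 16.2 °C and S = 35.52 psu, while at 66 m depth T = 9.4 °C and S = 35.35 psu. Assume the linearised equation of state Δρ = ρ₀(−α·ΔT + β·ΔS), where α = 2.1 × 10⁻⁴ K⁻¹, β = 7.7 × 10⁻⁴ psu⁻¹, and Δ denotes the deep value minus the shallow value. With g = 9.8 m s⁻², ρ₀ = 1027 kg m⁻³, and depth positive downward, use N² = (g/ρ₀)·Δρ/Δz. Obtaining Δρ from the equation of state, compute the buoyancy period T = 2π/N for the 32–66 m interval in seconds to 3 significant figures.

ΔT = -6.8 K, ΔS = -0.17 psu (deep − shallow).
Δρ/ρ₀ = −αΔT + βΔS = 1.428 × 10⁻³ − 1.309 × 10⁻⁴ = 1.2971 × 10⁻³, so Δρ ≈ 1.332 kg m⁻³.
N² = (g/ρ₀)·Δρ/Δz = g·(Δρ/ρ₀)/Δz = 9.8 × 1.2971 × 10⁻³ / 34 = 3.7387 × 10⁻⁴ s⁻².
N = √(3.7387 × 10⁻⁴) = 0.019336 rad s⁻¹ → T = 2π/N = 324.95 s ≈ 325 s.

325 s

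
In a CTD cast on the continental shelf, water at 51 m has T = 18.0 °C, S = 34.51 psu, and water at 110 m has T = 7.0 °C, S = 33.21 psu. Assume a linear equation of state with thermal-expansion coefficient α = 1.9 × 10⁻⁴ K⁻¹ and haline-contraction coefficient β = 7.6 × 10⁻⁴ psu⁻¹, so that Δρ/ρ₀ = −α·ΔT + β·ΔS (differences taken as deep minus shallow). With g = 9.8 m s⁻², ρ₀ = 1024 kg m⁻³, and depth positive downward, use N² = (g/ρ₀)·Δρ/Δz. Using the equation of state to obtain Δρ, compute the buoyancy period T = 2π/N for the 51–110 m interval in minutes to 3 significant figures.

ΔT = -11.0 K, ΔS = -1.30 psu (deep − shallow).
Δρ/ρ₀ = −αΔT + βΔS = 2.09 × 10⁻³ − 9.88 × 10⁻⁴ = 1.102 × 10⁻³, so Δρ ≈ 1.128 kg m⁻³.
N² = (g/ρ₀)·Δρ/Δz = g·(Δρ/ρ₀)/Δz = 9.8 × 1.102 × 10⁻³ / 59 = 1.8304 × 10⁻⁴ s⁻².
N = √(1.8304 × 10⁻⁴) = 0.013529 rad s⁻¹ → T = 2π/N = 464.42 s = 7.7403 min ≈ 7.74 min.

7.74 min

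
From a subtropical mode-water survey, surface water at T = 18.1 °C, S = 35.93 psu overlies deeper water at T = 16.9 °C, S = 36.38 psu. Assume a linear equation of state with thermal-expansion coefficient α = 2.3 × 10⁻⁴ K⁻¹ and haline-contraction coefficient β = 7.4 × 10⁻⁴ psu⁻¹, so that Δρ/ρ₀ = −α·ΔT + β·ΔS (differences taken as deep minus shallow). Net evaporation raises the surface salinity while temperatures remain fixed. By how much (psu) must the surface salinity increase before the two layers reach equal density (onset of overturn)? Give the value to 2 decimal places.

0.82 psu

Neutral buoyancy requires −α(T_deep − T_surf) + β(S_deep − S_surf′) = 0.
S_surf′ = S_deep − (α/β)·ΔT = 36.38 − (2.3 × 10⁻⁴/7.4 × 10⁻⁴)·(-1.2) = 36.7530 psu.
Increase required: 36.7530 − 35.93 = 0.8230 psu.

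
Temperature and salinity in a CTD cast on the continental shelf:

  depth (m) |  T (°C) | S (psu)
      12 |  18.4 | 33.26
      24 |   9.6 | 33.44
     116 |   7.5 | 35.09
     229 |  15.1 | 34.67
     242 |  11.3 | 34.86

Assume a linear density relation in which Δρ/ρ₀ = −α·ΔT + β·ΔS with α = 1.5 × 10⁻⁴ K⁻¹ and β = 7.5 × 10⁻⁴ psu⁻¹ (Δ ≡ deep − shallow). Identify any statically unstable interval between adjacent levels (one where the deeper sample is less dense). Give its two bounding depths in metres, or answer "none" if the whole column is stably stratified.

116–229 m

Evaluate Δρ/ρ₀ = −αΔT + βΔS across each adjacent pair:
  12–24 m: −αΔT+βΔS = −(1.5 × 10⁻⁴)(-8.8)+(7.5 × 10⁻⁴)(+0.18) = 1.5 × 10⁻³ → stable
  24–116 m: −αΔT+βΔS = −(1.5 × 10⁻⁴)(-2.1)+(7.5 × 10⁻⁴)(+1.65) = 1.6 × 10⁻³ → stable
  116–229 m: −αΔT+βΔS = −(1.5 × 10⁻⁴)(+7.6)+(7.5 × 10⁻⁴)(-0.42) = -1.5 × 10⁻³ → UNSTABLE
  229–242 m: −αΔT+βΔS = −(1.5 × 10⁻⁴)(-3.8)+(7.5 × 10⁻⁴)(+0.19) = 7.1 × 10⁻⁴ → stable
The 116–229 m interval has Δρ < 0: lighter water underlies denser water.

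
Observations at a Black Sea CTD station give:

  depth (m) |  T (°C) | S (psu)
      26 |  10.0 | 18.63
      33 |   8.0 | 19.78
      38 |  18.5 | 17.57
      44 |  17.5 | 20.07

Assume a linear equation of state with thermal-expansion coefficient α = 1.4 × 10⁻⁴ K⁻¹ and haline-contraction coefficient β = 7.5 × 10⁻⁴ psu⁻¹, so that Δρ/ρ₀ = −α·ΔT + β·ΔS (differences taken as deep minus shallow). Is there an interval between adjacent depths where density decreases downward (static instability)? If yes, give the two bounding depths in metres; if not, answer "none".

33–38 m

Evaluate Δρ/ρ₀ = −αΔT + βΔS across each adjacent pair:
  26–33 m: −αΔT+βΔS = −(1.4 × 10⁻⁴)(-2.0)+(7.5 × 10⁻⁴)(+1.15) = 1.1 × 10⁻³ → stable
  33–38 m: −αΔT+βΔS = −(1.4 × 10⁻⁴)(+10.5)+(7.5 × 10⁻⁴)(-2.21) = -3.1 × 10⁻³ → UNSTABLE
  38–44 m: −αΔT+βΔS = −(1.4 × 10⁻⁴)(-1.0)+(7.5 × 10⁻⁴)(+2.50) = 2.0 × 10⁻³ → stable
The 33–38 m interval has Δρ < 0: lighter water underlies denser water.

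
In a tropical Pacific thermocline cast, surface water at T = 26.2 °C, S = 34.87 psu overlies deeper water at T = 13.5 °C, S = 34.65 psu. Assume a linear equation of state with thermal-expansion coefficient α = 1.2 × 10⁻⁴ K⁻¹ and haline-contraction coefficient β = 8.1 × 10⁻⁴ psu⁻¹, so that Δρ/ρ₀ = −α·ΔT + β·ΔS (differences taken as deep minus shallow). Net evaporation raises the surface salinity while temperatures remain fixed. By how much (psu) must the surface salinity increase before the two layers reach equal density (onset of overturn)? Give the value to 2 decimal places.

Neutral buoyancy requires −α(T_deep − T_surf) + β(S_deep − S_surf′) = 0.
S_surf′ = S_deep − (α/β)·ΔT = 34.65 − (1.2 × 10⁻⁴/8.1 × 10⁻⁴)·(-12.7) = 36.5315 psu.
Increase required: 36.5315 − 34.87 = 1.6615 psu.

1.66 psu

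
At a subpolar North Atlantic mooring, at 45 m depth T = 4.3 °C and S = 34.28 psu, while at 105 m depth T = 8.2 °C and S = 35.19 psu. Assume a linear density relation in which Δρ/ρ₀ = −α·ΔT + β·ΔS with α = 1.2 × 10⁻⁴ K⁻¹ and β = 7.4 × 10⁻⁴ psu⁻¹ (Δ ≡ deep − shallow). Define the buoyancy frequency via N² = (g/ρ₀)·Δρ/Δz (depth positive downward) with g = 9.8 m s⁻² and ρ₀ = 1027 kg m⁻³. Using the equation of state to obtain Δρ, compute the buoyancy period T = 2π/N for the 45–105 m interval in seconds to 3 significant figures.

1.08 × 10³ s

ΔT = +3.9 K, ΔS = +0.91 psu (deep − shallow).
Δρ/ρ₀ = −αΔT + βΔS = -4.68 × 10⁻⁴ + 6.734 × 10⁻⁴ = 2.054 × 10⁻⁴, so Δρ ≈ 0.2109 kg m⁻³.
N² = (g/ρ₀)·Δρ/Δz = g·(Δρ/ρ₀)/Δz = 9.8 × 2.054 × 10⁻⁴ / 60 = 3.3549 × 10⁻⁵ s⁻².
N = √(3.3549 × 10⁻⁵) = 5.7921 × 10⁻³ rad s⁻¹ → T = 2π/N = 1.0848 × 10³ s ≈ 1.08 × 10³ s.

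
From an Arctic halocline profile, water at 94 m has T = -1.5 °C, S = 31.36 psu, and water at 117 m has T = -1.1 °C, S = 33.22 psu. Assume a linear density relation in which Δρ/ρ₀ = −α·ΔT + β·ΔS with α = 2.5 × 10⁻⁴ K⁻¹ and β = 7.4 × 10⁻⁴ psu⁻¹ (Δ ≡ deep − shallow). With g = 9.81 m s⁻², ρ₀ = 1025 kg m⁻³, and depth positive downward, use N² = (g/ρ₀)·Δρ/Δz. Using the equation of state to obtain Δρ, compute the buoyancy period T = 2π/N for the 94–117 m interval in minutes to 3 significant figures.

ΔT = +0.4 K, ΔS = +1.86 psu (deep − shallow).
Δρ/ρ₀ = −αΔT + βΔS = -1.00 × 10⁻⁴ + 1.3764 × 10⁻³ = 1.2764 × 10⁻³, so Δρ ≈ 1.308 kg m⁻³.
N² = (g/ρ₀)·Δρ/Δz = g·(Δρ/ρ₀)/Δz = 9.81 × 1.2764 × 10⁻³ / 23 = 5.4441 × 10⁻⁴ s⁻².
N = √(5.4441 × 10⁻⁴) = 0.023333 rad s⁻¹ → T = 2π/N = 269.28 s = 4.4880 min ≈ 4.49 min.

4.49 min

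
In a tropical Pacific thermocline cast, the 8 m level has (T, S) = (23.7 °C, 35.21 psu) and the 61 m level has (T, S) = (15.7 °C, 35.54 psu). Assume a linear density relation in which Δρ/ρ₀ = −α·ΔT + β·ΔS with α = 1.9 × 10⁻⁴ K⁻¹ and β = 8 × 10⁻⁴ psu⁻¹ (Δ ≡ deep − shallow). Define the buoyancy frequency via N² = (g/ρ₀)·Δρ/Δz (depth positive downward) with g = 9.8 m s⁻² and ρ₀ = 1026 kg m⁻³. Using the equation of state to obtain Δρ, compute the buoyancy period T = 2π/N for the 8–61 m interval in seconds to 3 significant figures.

346 s

ΔT = -8.0 K, ΔS = +0.33 psu (deep − shallow).
Δρ/ρ₀ = −αΔT + βΔS = 1.52 × 10⁻³ + 2.64 × 10⁻⁴ = 1.784 × 10⁻³, so Δρ ≈ 1.830 kg m⁻³.
N² = (g/ρ₀)·Δρ/Δz = g·(Δρ/ρ₀)/Δz = 9.8 × 1.784 × 10⁻³ / 53 = 3.2987 × 10⁻⁴ s⁻².
N = √(3.2987 × 10⁻⁴) = 0.018162 rad s⁻¹ → T = 2π/N = 345.95 s ≈ 346 s.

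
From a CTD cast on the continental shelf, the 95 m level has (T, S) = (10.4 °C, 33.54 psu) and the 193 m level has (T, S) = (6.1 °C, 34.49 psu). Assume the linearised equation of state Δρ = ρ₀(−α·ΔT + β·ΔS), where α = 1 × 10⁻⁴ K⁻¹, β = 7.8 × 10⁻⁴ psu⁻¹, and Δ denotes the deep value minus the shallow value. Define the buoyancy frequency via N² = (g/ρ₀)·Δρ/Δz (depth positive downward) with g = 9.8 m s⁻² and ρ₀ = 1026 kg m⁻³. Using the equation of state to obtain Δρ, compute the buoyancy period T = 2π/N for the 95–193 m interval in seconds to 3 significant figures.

581 s

ΔT = -4.3 K, ΔS = +0.95 psu (deep − shallow).
Δρ/ρ₀ = −αΔT + βΔS = 4.30 × 10⁻⁴ + 7.41 × 10⁻⁴ = 1.171 × 10⁻³, so Δρ ≈ 1.201 kg m⁻³.
N² = (g/ρ₀)·Δρ/Δz = g·(Δρ/ρ₀)/Δz = 9.8 × 1.171 × 10⁻³ / 98 = 1.1710 × 10⁻⁴ s⁻².
N = √(1.1710 × 10⁻⁴) = 0.010821 rad s⁻¹ → T = 2π/N = 580.65 s ≈ 581 s.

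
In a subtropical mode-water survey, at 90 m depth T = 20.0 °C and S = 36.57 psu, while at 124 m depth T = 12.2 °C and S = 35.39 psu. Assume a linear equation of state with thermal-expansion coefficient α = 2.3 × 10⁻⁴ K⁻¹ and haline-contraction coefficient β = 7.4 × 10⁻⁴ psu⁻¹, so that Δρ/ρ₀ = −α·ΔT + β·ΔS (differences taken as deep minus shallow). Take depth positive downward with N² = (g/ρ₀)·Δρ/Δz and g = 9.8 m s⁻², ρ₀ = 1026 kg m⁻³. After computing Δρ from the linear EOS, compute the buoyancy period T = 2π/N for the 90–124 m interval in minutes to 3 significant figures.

6.43 min

ΔT = -7.8 K, ΔS = -1.18 psu (deep − shallow).
Δρ/ρ₀ = −αΔT + βΔS = 1.794 × 10⁻³ − 8.732 × 10⁻⁴ = 9.208 × 10⁻⁴, so Δρ ≈ 0.9447 kg m⁻³.
N² = (g/ρ₀)·Δρ/Δz = g·(Δρ/ρ₀)/Δz = 9.8 × 9.208 × 10⁻⁴ / 34 = 2.6541 × 10⁻⁴ s⁻².
N = √(2.6541 × 10⁻⁴) = 0.016291 rad s⁻¹ → T = 2π/N = 385.68 s = 6.4280 min ≈ 6.43 min.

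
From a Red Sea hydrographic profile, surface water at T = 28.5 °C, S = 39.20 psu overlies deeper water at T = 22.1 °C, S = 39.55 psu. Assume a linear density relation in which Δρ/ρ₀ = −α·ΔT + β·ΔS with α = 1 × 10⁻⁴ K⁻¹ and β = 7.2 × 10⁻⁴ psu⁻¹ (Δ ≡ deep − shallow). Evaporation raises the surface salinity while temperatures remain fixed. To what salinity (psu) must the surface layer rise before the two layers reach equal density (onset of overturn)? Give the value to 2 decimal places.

40.44 psu

Neutral buoyancy requires −α(T_deep − T_surf) + β(S_deep − S_surf′) = 0.
S_surf′ = S_deep − (α/β)·ΔT = 39.55 − (1 × 10⁻⁴/7.2 × 10⁻⁴)·(-6.4) = 40.4389 psu.
Increase required: 40.4389 − 39.20 = 1.2389 psu.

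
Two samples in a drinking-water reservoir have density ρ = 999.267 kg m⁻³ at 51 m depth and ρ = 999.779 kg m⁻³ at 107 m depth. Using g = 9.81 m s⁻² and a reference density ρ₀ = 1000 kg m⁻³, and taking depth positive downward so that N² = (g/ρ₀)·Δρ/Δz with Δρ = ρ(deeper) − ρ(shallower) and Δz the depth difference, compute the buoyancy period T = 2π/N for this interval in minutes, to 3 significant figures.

Δρ = 999.779 − 999.267 = 0.512 kg m⁻³ over Δz = 107 − 51 = 56 m.
N² = (9.81/1000) × (0.512/56) = 8.9691 × 10⁻⁵ s⁻².
N = √(8.9691 × 10⁻⁵) = 9.4705 × 10⁻³ rad s⁻¹, so T = 2π/N = 663.45 s = 11.058 min ≈ 11.1 min.
Since Δρ > 0 the layer is stably stratified.

11.1 min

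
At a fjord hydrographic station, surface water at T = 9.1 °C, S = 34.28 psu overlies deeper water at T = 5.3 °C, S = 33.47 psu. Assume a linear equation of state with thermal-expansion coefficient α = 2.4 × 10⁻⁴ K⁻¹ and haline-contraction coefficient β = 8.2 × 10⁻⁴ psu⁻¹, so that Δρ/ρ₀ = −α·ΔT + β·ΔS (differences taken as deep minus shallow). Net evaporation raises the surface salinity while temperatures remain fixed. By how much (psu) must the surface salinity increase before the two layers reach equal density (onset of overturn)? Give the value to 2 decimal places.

0.30 psu

Neutral buoyancy requires −α(T_deep − T_surf) + β(S_deep − S_surf′) = 0.
S_surf′ = S_deep − (α/β)·ΔT = 33.47 − (2.4 × 10⁻⁴/8.2 × 10⁻⁴)·(-3.8) = 34.5822 psu.
Increase required: 34.5822 − 34.28 = 0.3022 psu.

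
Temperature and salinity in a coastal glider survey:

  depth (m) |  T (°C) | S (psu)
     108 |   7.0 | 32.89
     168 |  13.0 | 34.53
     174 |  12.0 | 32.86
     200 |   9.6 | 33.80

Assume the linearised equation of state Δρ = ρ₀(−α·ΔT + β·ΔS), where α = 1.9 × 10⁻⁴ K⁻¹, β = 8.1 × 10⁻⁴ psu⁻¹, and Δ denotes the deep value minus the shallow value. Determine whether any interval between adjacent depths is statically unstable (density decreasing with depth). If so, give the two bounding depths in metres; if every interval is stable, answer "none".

168–174 m

Evaluate Δρ/ρ₀ = −αΔT + βΔS across each adjacent pair:
  108–168 m: −αΔT+βΔS = −(1.9 × 10⁻⁴)(+6.0)+(8.1 × 10⁻⁴)(+1.64) = 1.9 × 10⁻⁴ → stable
  168–174 m: −αΔT+βΔS = −(1.9 × 10⁻⁴)(-1.0)+(8.1 × 10⁻⁴)(-1.67) = -1.2 × 10⁻³ → UNSTABLE
  174–200 m: −αΔT+βΔS = −(1.9 × 10⁻⁴)(-2.4)+(8.1 × 10⁻⁴)(+0.94) = 1.2 × 10⁻³ → stable
The 168–174 m interval has Δρ < 0: lighter water underlies denser water.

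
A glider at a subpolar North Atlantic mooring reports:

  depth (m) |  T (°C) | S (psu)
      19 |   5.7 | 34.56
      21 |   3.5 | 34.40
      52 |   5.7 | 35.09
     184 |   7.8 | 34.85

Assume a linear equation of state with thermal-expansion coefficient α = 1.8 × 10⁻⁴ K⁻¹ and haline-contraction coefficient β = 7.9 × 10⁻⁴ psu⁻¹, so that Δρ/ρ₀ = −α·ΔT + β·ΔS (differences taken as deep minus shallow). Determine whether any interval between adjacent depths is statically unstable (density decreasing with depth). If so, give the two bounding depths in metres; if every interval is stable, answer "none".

52–184 m

Evaluate Δρ/ρ₀ = −αΔT + βΔS across each adjacent pair:
  19–21 m: −αΔT+βΔS = −(1.8 × 10⁻⁴)(-2.2)+(7.9 × 10⁻⁴)(-0.16) = 2.7 × 10⁻⁴ → stable
  21–52 m: −αΔT+βΔS = −(1.8 × 10⁻⁴)(+2.2)+(7.9 × 10⁻⁴)(+0.69) = 1.5 × 10⁻⁴ → stable
  52–184 m: −αΔT+βΔS = −(1.8 × 10⁻⁴)(+2.1)+(7.9 × 10⁻⁴)(-0.24) = -5.7 × 10⁻⁴ → UNSTABLE
The 52–184 m interval has Δρ < 0: lighter water underlies denser water.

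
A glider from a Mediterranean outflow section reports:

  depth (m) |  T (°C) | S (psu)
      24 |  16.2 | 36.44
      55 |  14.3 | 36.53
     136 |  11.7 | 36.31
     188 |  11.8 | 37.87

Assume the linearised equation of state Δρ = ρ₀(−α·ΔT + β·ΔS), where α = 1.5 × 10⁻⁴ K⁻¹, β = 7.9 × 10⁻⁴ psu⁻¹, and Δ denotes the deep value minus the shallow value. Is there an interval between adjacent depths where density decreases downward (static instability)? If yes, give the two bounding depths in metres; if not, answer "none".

none

Evaluate Δρ/ρ₀ = −αΔT + βΔS across each adjacent pair:
  24–55 m: −αΔT+βΔS = −(1.5 × 10⁻⁴)(-1.9)+(7.9 × 10⁻⁴)(+0.09) = 3.6 × 10⁻⁴ → stable
  55–136 m: −αΔT+βΔS = −(1.5 × 10⁻⁴)(-2.6)+(7.9 × 10⁻⁴)(-0.22) = 2.2 × 10⁻⁴ → stable
  136–188 m: −αΔT+βΔS = −(1.5 × 10⁻⁴)(+0.1)+(7.9 × 10⁻⁴)(+1.56) = 1.2 × 10⁻³ → stable
Every interval has Δρ > 0: the column is stably stratified throughout.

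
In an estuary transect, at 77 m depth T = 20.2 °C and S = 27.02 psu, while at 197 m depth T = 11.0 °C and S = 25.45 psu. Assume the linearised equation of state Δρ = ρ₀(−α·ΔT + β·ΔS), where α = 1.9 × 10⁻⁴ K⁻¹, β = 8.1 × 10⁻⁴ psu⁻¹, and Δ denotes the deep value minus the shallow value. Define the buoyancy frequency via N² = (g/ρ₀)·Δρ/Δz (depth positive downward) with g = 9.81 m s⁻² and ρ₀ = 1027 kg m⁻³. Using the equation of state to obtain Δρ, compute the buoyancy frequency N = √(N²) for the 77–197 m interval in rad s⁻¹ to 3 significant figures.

6.24 × 10⁻³ rad s⁻¹

ΔT = -9.2 K, ΔS = -1.57 psu (deep − shallow).
Δρ/ρ₀ = −αΔT + βΔS = 1.748 × 10⁻³ − 1.2717 × 10⁻³ = 4.763 × 10⁻⁴, so Δρ ≈ 0.4892 kg m⁻³.
N² = (g/ρ₀)·Δρ/Δz = g·(Δρ/ρ₀)/Δz = 9.81 × 4.763 × 10⁻⁴ / 120 = 3.8938 × 10⁻⁵ s⁻².
N = √(3.8938 × 10⁻⁵) = 6.2400 × 10⁻³ rad s⁻¹ ≈ 6.24 × 10⁻³ rad s⁻¹.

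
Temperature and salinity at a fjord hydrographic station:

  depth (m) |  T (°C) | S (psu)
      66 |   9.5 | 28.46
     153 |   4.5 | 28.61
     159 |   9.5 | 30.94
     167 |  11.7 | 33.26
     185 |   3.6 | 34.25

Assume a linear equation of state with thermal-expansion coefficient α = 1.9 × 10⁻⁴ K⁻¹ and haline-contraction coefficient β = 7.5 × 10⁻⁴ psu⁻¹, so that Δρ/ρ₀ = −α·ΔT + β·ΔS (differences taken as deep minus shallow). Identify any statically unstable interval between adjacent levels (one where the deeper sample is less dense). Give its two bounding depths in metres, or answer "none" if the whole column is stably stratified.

none

Evaluate Δρ/ρ₀ = −αΔT + βΔS across each adjacent pair:
  66–153 m: −αΔT+βΔS = −(1.9 × 10⁻⁴)(-5.0)+(7.5 × 10⁻⁴)(+0.15) = 1.1 × 10⁻³ → stable
  153–159 m: −αΔT+βΔS = −(1.9 × 10⁻⁴)(+5.0)+(7.5 × 10⁻⁴)(+2.33) = 8.0 × 10⁻⁴ → stable
  159–167 m: −αΔT+βΔS = −(1.9 × 10⁻⁴)(+2.2)+(7.5 × 10⁻⁴)(+2.32) = 1.3 × 10⁻³ → stable
  167–185 m: −αΔT+βΔS = −(1.9 × 10⁻⁴)(-8.1)+(7.5 × 10⁻⁴)(+0.99) = 2.3 × 10⁻³ → stable
Every interval has Δρ > 0: the column is stably stratified throughout.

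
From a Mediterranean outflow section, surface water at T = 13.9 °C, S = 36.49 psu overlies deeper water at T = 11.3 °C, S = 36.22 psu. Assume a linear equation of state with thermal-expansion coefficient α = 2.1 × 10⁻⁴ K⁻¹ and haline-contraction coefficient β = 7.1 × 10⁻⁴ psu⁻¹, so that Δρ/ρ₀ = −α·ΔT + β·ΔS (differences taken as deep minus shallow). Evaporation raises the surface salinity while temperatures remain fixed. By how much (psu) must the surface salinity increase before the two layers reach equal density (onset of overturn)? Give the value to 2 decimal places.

0.50 psu

Neutral buoyancy requires −α(T_deep − T_surf) + β(S_deep − S_surf′) = 0.
S_surf′ = S_deep − (α/β)·ΔT = 36.22 − (2.1 × 10⁻⁴/7.1 × 10⁻⁴)·(-2.6) = 36.9890 psu.
Increase required: 36.9890 − 36.49 = 0.4990 psu.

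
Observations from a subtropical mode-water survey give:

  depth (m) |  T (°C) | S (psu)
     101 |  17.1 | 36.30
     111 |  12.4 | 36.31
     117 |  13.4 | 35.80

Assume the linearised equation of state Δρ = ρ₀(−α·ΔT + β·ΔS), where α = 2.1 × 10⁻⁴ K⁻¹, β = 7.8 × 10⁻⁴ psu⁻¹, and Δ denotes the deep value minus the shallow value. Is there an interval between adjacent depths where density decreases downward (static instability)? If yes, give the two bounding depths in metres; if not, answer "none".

Evaluate Δρ/ρ₀ = −αΔT + βΔS across each adjacent pair:
  101–111 m: −αΔT+βΔS = −(2.1 × 10⁻⁴)(-4.7)+(7.8 × 10⁻⁴)(+0.01) = 9.9 × 10⁻⁴ → stable
  111–117 m: −αΔT+βΔS = −(2.1 × 10⁻⁴)(+1.0)+(7.8 × 10⁻⁴)(-0.51) = -6.1 × 10⁻⁴ → UNSTABLE
The 111–117 m interval has Δρ < 0: lighter water underlies denser water.

111–117 m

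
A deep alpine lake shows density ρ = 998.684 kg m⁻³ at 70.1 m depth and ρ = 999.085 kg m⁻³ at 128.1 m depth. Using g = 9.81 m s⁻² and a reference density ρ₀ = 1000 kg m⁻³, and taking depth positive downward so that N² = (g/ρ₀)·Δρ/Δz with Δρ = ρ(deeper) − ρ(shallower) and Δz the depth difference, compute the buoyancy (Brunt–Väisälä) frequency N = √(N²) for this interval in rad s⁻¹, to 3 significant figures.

Δρ = 999.085 − 998.684 = 0.401 kg m⁻³ over Δz = 128.1 − 70.1 = 58 m.
N² = (9.81/1000) × (0.401/58) = 6.7824 × 10⁻⁵ s⁻².
N = √(6.7824 × 10⁻⁵) = 8.2355 × 10⁻³ rad s⁻¹ ≈ 8.24 × 10⁻³ rad s⁻¹.

8.24 × 10⁻³ rad s⁻¹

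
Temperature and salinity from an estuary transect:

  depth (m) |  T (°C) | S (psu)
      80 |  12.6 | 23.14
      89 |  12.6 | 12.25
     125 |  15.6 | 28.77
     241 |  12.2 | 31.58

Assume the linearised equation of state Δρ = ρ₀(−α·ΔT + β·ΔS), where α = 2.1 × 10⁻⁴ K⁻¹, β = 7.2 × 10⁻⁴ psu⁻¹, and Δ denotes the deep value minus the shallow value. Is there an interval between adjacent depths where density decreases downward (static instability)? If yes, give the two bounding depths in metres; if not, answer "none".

80–89 m

Evaluate Δρ/ρ₀ = −αΔT + βΔS across each adjacent pair:
  80–89 m: −αΔT+βΔS = −(2.1 × 10⁻⁴)(+0.0)+(7.2 × 10⁻⁴)(-10.89) = -7.8 × 10⁻³ → UNSTABLE
  89–125 m: −αΔT+βΔS = −(2.1 × 10⁻⁴)(+3.0)+(7.2 × 10⁻⁴)(+16.52) = 0.011 → stable
  125–241 m: −αΔT+βΔS = −(2.1 × 10⁻⁴)(-3.4)+(7.2 × 10⁻⁴)(+2.81) = 2.7 × 10⁻³ → stable
The 80–89 m interval has Δρ < 0: lighter water underlies denser water.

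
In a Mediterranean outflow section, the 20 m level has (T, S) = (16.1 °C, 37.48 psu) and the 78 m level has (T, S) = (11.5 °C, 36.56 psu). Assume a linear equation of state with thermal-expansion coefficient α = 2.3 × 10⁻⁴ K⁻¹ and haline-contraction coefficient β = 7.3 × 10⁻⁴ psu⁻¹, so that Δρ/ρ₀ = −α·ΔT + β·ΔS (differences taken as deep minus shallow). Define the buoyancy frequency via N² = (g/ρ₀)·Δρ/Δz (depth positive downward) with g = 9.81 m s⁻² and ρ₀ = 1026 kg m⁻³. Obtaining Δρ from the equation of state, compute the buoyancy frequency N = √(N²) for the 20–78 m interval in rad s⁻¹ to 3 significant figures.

ΔT = -4.6 K, ΔS = -0.92 psu (deep − shallow).
Δρ/ρ₀ = −αΔT + βΔS = 1.058 × 10⁻³ − 6.716 × 10⁻⁴ = 3.864 × 10⁻⁴, so Δρ ≈ 0.3964 kg m⁻³.
N² = (g/ρ₀)·Δρ/Δz = g·(Δρ/ρ₀)/Δz = 9.81 × 3.864 × 10⁻⁴ / 58 = 6.5355 × 10⁻⁵ s⁻².
N = √(6.5355 × 10⁻⁵) = 8.0842 × 10⁻³ rad s⁻¹ ≈ 8.08 × 10⁻³ rad s⁻¹.

8.08 × 10⁻³ rad s⁻¹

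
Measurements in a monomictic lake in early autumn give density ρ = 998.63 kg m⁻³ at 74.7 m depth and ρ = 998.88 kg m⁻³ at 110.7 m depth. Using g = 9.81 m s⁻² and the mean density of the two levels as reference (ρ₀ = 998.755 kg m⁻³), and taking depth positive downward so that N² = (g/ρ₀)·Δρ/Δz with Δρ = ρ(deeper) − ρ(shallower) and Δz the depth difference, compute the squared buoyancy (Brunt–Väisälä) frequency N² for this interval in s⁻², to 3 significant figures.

6.82 × 10⁻⁵ s⁻²

Δρ = 998.88 − 998.63 = 0.25 kg m⁻³ over Δz = 110.7 − 74.7 = 36 m.
N² = (9.81/998.755) × (0.25/36) = 6.8210 × 10⁻⁵ s⁻² ≈ 6.82 × 10⁻⁵ s⁻².
A positive N² confirms static stability across the interval.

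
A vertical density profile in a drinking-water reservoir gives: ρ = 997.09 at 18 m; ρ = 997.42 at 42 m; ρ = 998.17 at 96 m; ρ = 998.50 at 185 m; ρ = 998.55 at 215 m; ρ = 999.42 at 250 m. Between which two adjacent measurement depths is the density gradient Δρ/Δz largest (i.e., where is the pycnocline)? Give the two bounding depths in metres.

215–250 m

Compute the density gradient over each adjacent pair:
  18–42 m: Δρ/Δz = 0.33/24 = 0.014 kg m⁻⁴
  42–96 m: Δρ/Δz = 0.75/54 = 0.014 kg m⁻⁴
  96–185 m: Δρ/Δz = 0.33/89 = 3.7 × 10⁻³ kg m⁻⁴
  185–215 m: Δρ/Δz = 0.05/30 = 1.7 × 10⁻³ kg m⁻⁴
  215–250 m: Δρ/Δz = 0.87/35 = 0.025 kg m⁻⁴
The largest gradient is in the 215–250 m interval — the pycnocline.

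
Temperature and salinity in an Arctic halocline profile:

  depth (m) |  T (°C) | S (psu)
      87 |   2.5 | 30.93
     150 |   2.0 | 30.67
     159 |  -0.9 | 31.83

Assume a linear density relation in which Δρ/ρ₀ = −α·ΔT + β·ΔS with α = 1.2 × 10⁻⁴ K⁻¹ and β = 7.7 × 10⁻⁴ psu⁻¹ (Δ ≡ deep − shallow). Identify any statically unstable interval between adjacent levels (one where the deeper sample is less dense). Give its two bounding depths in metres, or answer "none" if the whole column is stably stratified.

87–150 m

Evaluate Δρ/ρ₀ = −αΔT + βΔS across each adjacent pair:
  87–150 m: −αΔT+βΔS = −(1.2 × 10⁻⁴)(-0.5)+(7.7 × 10⁻⁴)(-0.26) = -1.4 × 10⁻⁴ → UNSTABLE
  150–159 m: −αΔT+βΔS = −(1.2 × 10⁻⁴)(-2.9)+(7.7 × 10⁻⁴)(+1.16) = 1.2 × 10⁻³ → stable
The 87–150 m interval has Δρ < 0: lighter water underlies denser water.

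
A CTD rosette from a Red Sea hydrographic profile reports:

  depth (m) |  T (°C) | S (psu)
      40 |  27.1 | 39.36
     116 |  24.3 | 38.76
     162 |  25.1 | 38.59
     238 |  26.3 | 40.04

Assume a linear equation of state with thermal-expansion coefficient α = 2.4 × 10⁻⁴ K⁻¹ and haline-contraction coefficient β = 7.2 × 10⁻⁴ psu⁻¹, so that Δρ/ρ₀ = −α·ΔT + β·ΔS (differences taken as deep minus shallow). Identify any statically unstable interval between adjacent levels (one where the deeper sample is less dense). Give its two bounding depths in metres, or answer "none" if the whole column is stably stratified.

116–162 m

Evaluate Δρ/ρ₀ = −αΔT + βΔS across each adjacent pair:
  40–116 m: −αΔT+βΔS = −(2.4 × 10⁻⁴)(-2.8)+(7.2 × 10⁻⁴)(-0.60) = 2.4 × 10⁻⁴ → stable
  116–162 m: −αΔT+βΔS = −(2.4 × 10⁻⁴)(+0.8)+(7.2 × 10⁻⁴)(-0.17) = -3.1 × 10⁻⁴ → UNSTABLE
  162–238 m: −αΔT+βΔS = −(2.4 × 10⁻⁴)(+1.2)+(7.2 × 10⁻⁴)(+1.45) = 7.6 × 10⁻⁴ → stable
The 116–162 m interval has Δρ < 0: lighter water underlies denser water.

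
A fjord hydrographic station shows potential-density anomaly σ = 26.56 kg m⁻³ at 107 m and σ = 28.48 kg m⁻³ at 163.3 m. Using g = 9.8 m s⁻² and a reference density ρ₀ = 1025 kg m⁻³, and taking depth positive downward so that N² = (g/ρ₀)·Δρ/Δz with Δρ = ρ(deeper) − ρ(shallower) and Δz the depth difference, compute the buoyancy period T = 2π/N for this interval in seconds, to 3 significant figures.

Δρ = 1028.48 − 1026.56 = 1.92 kg m⁻³ over Δz = 163.3 − 107 = 56.3 m.
N² = (9.8/1025) × (1.92/56.3) = 3.2606 × 10⁻⁴ s⁻².
N = √(3.2606 × 10⁻⁴) = 0.018057 rad s⁻¹, so T = 2π/N = 347.96 s ≈ 348 s.
N² > 0, so the interval is statically stable.

348 s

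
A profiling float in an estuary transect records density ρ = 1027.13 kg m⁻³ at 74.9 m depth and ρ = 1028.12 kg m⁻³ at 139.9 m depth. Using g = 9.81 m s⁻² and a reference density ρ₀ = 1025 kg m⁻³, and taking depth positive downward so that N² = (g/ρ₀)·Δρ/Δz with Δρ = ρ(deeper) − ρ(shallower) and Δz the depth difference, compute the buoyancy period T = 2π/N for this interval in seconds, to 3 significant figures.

Δρ = 1028.12 − 1027.13 = 0.99 kg m⁻³ over Δz = 139.9 − 74.9 = 65 m.
N² = (9.81/1025) × (0.99/65) = 1.4577 × 10⁻⁴ s⁻².
N = √(1.4577 × 10⁻⁴) = 0.012074 rad s⁻¹, so T = 2π/N = 520.39 s ≈ 520 s.

520 s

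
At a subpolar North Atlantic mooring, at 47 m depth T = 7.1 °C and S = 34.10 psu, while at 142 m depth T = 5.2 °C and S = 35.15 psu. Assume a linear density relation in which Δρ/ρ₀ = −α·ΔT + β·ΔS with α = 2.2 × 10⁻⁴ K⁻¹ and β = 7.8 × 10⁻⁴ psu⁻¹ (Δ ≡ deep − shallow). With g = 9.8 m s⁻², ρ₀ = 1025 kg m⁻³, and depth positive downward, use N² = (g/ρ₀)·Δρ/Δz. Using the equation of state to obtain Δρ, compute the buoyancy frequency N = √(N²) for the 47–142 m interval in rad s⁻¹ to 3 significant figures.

ΔT = -1.9 K, ΔS = +1.05 psu (deep − shallow).
Δρ/ρ₀ = −αΔT + βΔS = 4.18 × 10⁻⁴ + 8.19 × 10⁻⁴ = 1.237 × 10⁻³, so Δρ ≈ 1.268 kg m⁻³.
N² = (g/ρ₀)·Δρ/Δz = g·(Δρ/ρ₀)/Δz = 9.8 × 1.237 × 10⁻³ / 95 = 1.2761 × 10⁻⁴ s⁻².
N = √(1.2761 × 10⁻⁴) = 0.011296 rad s⁻¹ ≈ 0.0113 rad s⁻¹.

0.0113 rad s⁻¹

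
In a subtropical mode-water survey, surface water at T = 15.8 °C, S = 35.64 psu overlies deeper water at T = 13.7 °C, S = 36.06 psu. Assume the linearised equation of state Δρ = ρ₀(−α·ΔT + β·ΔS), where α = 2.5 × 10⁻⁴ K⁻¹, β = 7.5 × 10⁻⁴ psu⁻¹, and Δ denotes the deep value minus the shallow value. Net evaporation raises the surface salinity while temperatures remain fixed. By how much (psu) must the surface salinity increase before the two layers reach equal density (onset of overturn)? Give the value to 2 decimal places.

Neutral buoyancy requires −α(T_deep − T_surf) + β(S_deep − S_surf′) = 0.
S_surf′ = S_deep − (α/β)·ΔT = 36.06 − (2.5 × 10⁻⁴/7.5 × 10⁻⁴)·(-2.1) = 36.7600 psu.
Increase required: 36.7600 − 35.64 = 1.1200 psu.

1.12 psu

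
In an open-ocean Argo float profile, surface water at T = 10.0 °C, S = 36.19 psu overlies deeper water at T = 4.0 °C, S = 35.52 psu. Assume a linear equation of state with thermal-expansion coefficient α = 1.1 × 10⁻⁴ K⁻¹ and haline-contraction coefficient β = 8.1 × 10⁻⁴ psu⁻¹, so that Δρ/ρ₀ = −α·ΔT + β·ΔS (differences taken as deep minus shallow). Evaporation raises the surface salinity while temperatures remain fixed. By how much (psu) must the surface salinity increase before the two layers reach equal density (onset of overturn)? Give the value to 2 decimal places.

Neutral buoyancy requires −α(T_deep − T_surf) + β(S_deep − S_surf′) = 0.
S_surf′ = S_deep − (α/β)·ΔT = 35.52 − (1.1 × 10⁻⁴/8.1 × 10⁻⁴)·(-6.0) = 36.3348 psu.
Increase required: 36.3348 − 36.19 = 0.1448 psu.

0.14 psu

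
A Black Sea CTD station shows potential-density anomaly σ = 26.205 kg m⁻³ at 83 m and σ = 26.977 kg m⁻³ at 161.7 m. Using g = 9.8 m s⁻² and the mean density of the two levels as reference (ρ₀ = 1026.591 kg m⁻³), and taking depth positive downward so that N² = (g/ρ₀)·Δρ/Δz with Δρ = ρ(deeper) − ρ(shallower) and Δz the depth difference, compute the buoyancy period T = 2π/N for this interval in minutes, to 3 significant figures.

Δρ = 1026.977 − 1026.205 = 0.772 kg m⁻³ over Δz = 161.7 − 83 = 78.7 m.
N² = (9.8/1026.591) × (0.772/78.7) = 9.3642 × 10⁻⁵ s⁻².
N = √(9.3642 × 10⁻⁵) = 9.6769 × 10⁻³ rad s⁻¹, so T = 2π/N = 649.30 s = 10.822 min ≈ 10.8 min.

10.8 min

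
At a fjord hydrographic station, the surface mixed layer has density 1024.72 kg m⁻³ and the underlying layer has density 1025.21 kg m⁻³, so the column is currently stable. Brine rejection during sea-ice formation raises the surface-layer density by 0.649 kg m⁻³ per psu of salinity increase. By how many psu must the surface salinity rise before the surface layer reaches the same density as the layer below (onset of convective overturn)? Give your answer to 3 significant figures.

0.755 psu

Density deficit of the surface layer: 1025.21 − 1024.72 = 0.49 kg m⁻³.
Required change = 0.49 / 0.649 = 0.755 psu.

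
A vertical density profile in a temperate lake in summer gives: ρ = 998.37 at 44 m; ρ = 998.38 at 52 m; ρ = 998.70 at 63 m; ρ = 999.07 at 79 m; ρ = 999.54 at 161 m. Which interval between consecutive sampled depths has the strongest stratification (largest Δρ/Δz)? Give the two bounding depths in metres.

52–63 m

Compute the density gradient over each adjacent pair:
  44–52 m: Δρ/Δz = 0.01/8 = 1.3 × 10⁻³ kg m⁻⁴
  52–63 m: Δρ/Δz = 0.32/11 = 0.029 kg m⁻⁴
  63–79 m: Δρ/Δz = 0.37/16 = 0.023 kg m⁻⁴
  79–161 m: Δρ/Δz = 0.47/82 = 5.7 × 10⁻³ kg m⁻⁴
The largest gradient is in the 52–63 m interval — the pycnocline.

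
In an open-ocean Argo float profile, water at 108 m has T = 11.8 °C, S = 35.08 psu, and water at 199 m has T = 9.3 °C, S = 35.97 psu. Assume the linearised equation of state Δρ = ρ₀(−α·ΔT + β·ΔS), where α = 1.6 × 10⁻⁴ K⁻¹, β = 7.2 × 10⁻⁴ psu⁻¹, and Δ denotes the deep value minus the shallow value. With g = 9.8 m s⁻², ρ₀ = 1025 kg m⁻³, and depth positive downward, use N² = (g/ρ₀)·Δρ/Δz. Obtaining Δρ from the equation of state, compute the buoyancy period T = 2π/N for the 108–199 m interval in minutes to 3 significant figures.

ΔT = -2.5 K, ΔS = +0.89 psu (deep − shallow).
Δρ/ρ₀ = −αΔT + βΔS = 4.00 × 10⁻⁴ + 6.408 × 10⁻⁴ = 1.0408 × 10⁻³, so Δρ ≈ 1.067 kg m⁻³.
N² = (g/ρ₀)·Δρ/Δz = g·(Δρ/ρ₀)/Δz = 9.8 × 1.0408 × 10⁻³ / 91 = 1.1209 × 10⁻⁴ s⁻².
N = √(1.1209 × 10⁻⁴) = 0.010587 rad s⁻¹ → T = 2π/N = 593.48 s = 9.8913 min ≈ 9.89 min.

9.89 min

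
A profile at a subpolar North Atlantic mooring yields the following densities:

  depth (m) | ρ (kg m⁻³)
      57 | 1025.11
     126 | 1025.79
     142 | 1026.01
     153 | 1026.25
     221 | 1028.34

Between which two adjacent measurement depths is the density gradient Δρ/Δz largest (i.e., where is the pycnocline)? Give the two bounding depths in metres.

Compute the density gradient over each adjacent pair:
  57–126 m: Δρ/Δz = 0.68/69 = 9.9 × 10⁻³ kg m⁻⁴
  126–142 m: Δρ/Δz = 0.22/16 = 0.014 kg m⁻⁴
  142–153 m: Δρ/Δz = 0.24/11 = 0.022 kg m⁻⁴
  153–221 m: Δρ/Δz = 2.09/68 = 0.031 kg m⁻⁴
The largest gradient is in the 153–221 m interval — the pycnocline.

153–221 m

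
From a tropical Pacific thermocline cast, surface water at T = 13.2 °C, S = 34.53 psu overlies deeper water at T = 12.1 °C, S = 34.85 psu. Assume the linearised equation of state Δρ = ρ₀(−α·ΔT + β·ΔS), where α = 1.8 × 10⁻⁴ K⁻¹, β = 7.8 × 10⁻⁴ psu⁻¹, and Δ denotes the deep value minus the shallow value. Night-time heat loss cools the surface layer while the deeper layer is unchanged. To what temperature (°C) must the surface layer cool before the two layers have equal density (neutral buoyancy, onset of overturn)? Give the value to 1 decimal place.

10.7 °C

Neutral buoyancy requires Δρ = 0, i.e. −α(T_deep − T_surf′) + β(S_deep − S_surf) = 0.
T_surf′ = T_deep − (β/α)·ΔS = 12.1 − (7.8 × 10⁻⁴/1.8 × 10⁻⁴)·(+0.32) = 10.713 °C.
Cooling required: 13.2 − (10.713) = 2.487 °C.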